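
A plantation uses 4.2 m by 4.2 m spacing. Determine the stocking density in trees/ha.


N = 10000 / 4.2^2 = 10000 / 17.64 = 566.893 ≈ 567 trees/ha

567 trees/ha


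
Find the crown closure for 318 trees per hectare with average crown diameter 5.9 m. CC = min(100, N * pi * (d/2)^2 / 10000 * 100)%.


(d/2)^2 = (5.9/2)^2 = 2.95^2 = 8.7025
Crown area = 3.141593 * 8.7025 = 27.3397 m^2
N * area / 10000 * 100 = 318 * 27.3397 / 10000 * 100 = 86.9402
CC = min(100, 86.9402) = 86.9402 ≈ 86.9%

86.9%


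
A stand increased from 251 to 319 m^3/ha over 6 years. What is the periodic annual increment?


PAI = (V2 - V1) / period = (319 - 251) / 6 = 68 / 6 = 11.3333 ≈ 11.33 m^3/ha/yr

11.33 m^3/ha/yr


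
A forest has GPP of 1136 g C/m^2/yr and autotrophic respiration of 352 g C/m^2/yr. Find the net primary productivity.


NPP = GPP - Ra = 1136 - 352 = 784 g C/m^2/yr

784 g C/m^2/yr


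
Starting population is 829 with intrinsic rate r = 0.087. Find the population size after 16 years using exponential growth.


r*t = 0.087 * 16 = 1.392
exp(1.392) = 4.02289
N = 829 * 4.02289 = 3334.98 ≈ 3335

3335


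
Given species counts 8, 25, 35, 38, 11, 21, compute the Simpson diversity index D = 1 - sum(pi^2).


Total N = 8 + 25 + 35 + 38 + 11 + 21 = 138
Per-species terms:
  p = 8/138 = 0.057971; p^2 = 0.057971^2 = 0.003361
  p = 25/138 = 0.181159; p^2 = 0.181159^2 = 0.032819
  p = 35/138 = 0.253623; p^2 = 0.253623^2 = 0.064325
  p = 38/138 = 0.275362; p^2 = 0.275362^2 = 0.075824
  p = 11/138 = 0.079710; p^2 = 0.079710^2 = 0.006354
  p = 21/138 = 0.152174; p^2 = 0.152174^2 = 0.023157
sum(p^2) = 0.003361 + 0.032819 + 0.064325 + 0.075824 + 0.006354 + 0.023157 = 0.205840
D = 1 - 0.205840 = 0.794160 ≈ 0.7942

0.7942


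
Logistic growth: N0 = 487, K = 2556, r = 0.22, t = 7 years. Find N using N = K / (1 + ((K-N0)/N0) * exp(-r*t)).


(K - N0)/N0 = (2556 - 487)/487 = 2069/487 = 4.24846
r*t = 0.22 * 7 = 1.54; exp(-1.54) = 0.214381
4.24846 * 0.214381 = 0.910789
1 + 0.910789 = 1.91079
N = 2556 / 1.91079 = 1337.67 ≈ 1338

1338


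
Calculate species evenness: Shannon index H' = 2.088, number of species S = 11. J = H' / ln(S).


ln(11) = 2.39790
J = H' / ln(S) = 2.088 / 2.39790 = 0.870762 ≈ 0.8708

0.8708


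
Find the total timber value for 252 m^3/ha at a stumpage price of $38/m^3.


Value = 252 * 38 = $9576/ha

$9576/ha


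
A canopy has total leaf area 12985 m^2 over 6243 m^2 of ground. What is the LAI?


LAI = 12985 / 6243 = 2.0799 ≈ 2.08

2.08


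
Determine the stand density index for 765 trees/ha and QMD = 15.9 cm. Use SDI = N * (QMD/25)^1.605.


QMD/25 = 15.9/25 = 0.636
(0.636)^1.605 = exp(1.605 * ln(0.636)) = exp(1.605 * (-0.452557)) = exp(-0.726354) = 0.483669
SDI = 765 * 0.483669 = 370.007 ≈ 370

370


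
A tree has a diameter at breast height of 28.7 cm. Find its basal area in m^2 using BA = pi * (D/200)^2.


D/200 = 28.7/200 = 0.1435 m
(D/200)^2 = 0.1435^2 = 0.02059225
BA = 3.141593 * 0.02059225 = 0.0646925 ≈ 0.0647 m^2

0.0647 m^2


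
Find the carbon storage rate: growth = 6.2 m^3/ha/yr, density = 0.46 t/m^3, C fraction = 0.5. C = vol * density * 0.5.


C = 6.2 * 0.46 * 0.5 = 1.426 ≈ 1.43 t C/ha/yr

1.43 t C/ha/yr


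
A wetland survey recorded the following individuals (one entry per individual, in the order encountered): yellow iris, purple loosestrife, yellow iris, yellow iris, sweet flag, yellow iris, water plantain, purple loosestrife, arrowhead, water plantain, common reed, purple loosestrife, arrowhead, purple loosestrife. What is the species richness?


Total individuals logged = 14
Distinct species (count of individuals): yellow iris (4), purple loosestrife (4), sweet flag (1), water plantain (2), arrowhead (2), common reed (1)
Species richness = number of distinct species = 6

6


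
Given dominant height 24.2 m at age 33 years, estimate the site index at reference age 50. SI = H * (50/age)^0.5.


50/33 = 1.51515
(1.51515)^0.5 = 1.23091
SI = 24.2 * 1.23091 = 29.7880 ≈ 29.8 m

29.8 m


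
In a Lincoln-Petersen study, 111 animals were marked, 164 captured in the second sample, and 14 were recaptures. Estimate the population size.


N = M * C / R = 111 * 164 / 14 = 18204 / 14 = 1300.29 ≈ 1300

1300 individuals


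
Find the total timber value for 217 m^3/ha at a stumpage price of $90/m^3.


Value = 217 * 90 = $19530/ha

$19530/ha


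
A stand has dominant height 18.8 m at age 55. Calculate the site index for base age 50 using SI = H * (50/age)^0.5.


50/55 = 0.909091
(0.909091)^0.5 = 0.953463
SI = 18.8 * 0.953463 = 17.9251 ≈ 17.9 m

17.9 m


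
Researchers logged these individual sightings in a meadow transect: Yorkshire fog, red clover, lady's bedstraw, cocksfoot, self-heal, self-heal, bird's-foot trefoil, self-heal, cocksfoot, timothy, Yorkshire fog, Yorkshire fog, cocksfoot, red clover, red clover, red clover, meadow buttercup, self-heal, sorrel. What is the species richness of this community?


Total individuals logged = 19
Distinct species (count of individuals): Yorkshire fog (3), red clover (4), lady's bedstraw (1), cocksfoot (3), self-heal (4), bird's-foot trefoil (1), timothy (1), meadow buttercup (1), sorrel (1)
Species richness = number of distinct species = 9

9


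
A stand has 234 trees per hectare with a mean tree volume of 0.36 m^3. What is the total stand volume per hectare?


V_stand = 234 * 0.36 = 84.24 ≈ 84.2 m^3/ha

84.2 m^3/ha


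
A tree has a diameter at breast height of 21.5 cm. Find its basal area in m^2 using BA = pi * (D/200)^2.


D/200 = 21.5/200 = 0.1075 m
(D/200)^2 = 0.1075^2 = 0.01155625
BA = 3.141593 * 0.01155625 = 0.0363050 ≈ 0.0363 m^2

0.0363 m^2


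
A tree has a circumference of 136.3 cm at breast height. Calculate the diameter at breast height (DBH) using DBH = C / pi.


DBH = C / pi = 136.3 / 3.141593 = 43.3856 ≈ 43.39 cm

43.39 cm


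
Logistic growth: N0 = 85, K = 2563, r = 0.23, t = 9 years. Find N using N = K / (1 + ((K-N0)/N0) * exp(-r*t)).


(K - N0)/N0 = (2563 - 85)/85 = 2478/85 = 29.1529
r*t = 0.23 * 9 = 2.07; exp(-2.07) = 0.126186
29.1529 * 0.126186 = 3.67869
1 + 3.67869 = 4.67869
N = 2563 / 4.67869 = 547.803 ≈ 548

548


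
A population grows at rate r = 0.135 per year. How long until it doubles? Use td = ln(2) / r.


td = ln(2) / 0.135 = 0.693147 / 0.135 = 5.13442 ≈ 5.1 years

5.1 years


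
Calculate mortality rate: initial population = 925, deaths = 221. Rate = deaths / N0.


Mortality rate = 221 / 925 = 0.238919 ≈ 0.2389

0.2389


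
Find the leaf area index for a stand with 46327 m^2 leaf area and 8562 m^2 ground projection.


LAI = 46327 / 8562 = 5.4108 ≈ 5.41

5.41


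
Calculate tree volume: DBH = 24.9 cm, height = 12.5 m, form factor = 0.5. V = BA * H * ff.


(D/200)^2 = (24.9/200)^2 = 0.1245^2 = 0.01550025
BA = 3.141593 * 0.01550025 = 0.0486955 m^2
V = 0.0486955 * 12.5 * 0.5 = 0.304347 ≈ 0.304 m^3

0.304 m^3


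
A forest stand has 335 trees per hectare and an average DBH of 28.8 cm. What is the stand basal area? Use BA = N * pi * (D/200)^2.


(D/200)^2 = (28.8/200)^2 = 0.144^2 = 0.020736
Individual BA = 3.141593 * 0.020736 = 0.0651441 m^2
Stand BA = 335 * 0.0651441 = 21.8233 ≈ 21.82 m^2/ha

21.82 m^2/ha


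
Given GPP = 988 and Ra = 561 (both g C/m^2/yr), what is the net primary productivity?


NPP = GPP - Ra = 988 - 561 = 427 g C/m^2/yr

427 g C/m^2/yr


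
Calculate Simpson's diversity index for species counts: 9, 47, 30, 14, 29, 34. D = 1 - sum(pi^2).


Total N = 9 + 47 + 30 + 14 + 29 + 34 = 163
Per-species terms:
  p = 9/163 = 0.055215; p^2 = 0.055215^2 = 0.003049
  p = 47/163 = 0.288344; p^2 = 0.288344^2 = 0.083142
  p = 30/163 = 0.184049; p^2 = 0.184049^2 = 0.033874
  p = 14/163 = 0.085890; p^2 = 0.085890^2 = 0.007377
  p = 29/163 = 0.177914; p^2 = 0.177914^2 = 0.031653
  p = 34/163 = 0.208589; p^2 = 0.208589^2 = 0.043509
sum(p^2) = 0.003049 + 0.083142 + 0.033874 + 0.007377 + 0.031653 + 0.043509 = 0.202604
D = 1 - 0.202604 = 0.797396 ≈ 0.7974

0.7974


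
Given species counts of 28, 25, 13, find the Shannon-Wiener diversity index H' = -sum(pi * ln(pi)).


Total N = 28 + 25 + 13 = 66
Per-species terms:
  p = 28/66 = 0.424242; ln(p) = -0.857451; p*ln(p) = 0.424242 * (-0.857451) = -0.363767
  p = 25/66 = 0.378788; ln(p) = -0.970779; p*ln(p) = 0.378788 * (-0.970779) = -0.367719
  p = 13/66 = 0.196970; ln(p) = -1.624704; p*ln(p) = 0.196970 * (-1.624704) = -0.320018
sum(p*ln(p)) = (-0.363767) + (-0.367719) + (-0.320018) = -1.051504
H' = -(-1.051504) = 1.051504 ≈ 1.0515

1.0515


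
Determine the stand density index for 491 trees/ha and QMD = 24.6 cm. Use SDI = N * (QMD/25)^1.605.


QMD/25 = 24.6/25 = 0.984
(0.984)^1.605 = exp(1.605 * ln(0.984)) = exp(1.605 * (-0.0161294)) = exp(-0.0258877) = 0.974445
SDI = 491 * 0.974445 = 478.452 ≈ 478

478


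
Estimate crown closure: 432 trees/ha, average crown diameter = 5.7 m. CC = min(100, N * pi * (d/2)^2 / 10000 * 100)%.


(d/2)^2 = (5.7/2)^2 = 2.85^2 = 8.1225
Crown area = 3.141593 * 8.1225 = 25.5176 m^2
N * area / 10000 * 100 = 432 * 25.5176 / 10000 * 100 = 110.236
CC = min(100, 110.236) = 100%

100%


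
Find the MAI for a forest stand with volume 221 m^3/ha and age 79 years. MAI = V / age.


MAI = 221 / 79 = 2.7975 ≈ 2.80 m^3/ha/yr

2.80 m^3/ha/yr


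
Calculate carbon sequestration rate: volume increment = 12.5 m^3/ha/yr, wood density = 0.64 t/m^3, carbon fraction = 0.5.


C = 12.5 * 0.64 * 0.5 = 4.00 t C/ha/yr

4.00 t C/ha/yr


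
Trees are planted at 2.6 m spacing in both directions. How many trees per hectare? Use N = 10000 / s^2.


N = 10000 / 2.6^2 = 10000 / 6.76 = 1479.29 ≈ 1479 trees/ha

1479 trees/ha


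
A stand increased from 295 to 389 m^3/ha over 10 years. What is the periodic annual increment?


PAI = (V2 - V1) / period = (389 - 295) / 10 = 94 / 10 = 9.40 m^3/ha/yr

9.40 m^3/ha/yr


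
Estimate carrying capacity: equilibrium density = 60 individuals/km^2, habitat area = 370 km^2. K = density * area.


K = 60 * 370 = 22200 individuals

22200 individuals


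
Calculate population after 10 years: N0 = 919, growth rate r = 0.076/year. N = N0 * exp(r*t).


r*t = 0.076 * 10 = 0.76
exp(0.76) = 2.13828
N = 919 * 2.13828 = 1965.08 ≈ 1965

1965


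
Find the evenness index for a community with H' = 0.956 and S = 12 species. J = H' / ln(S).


ln(12) = 2.48491
J = H' / ln(S) = 0.956 / 2.48491 = 0.384722 ≈ 0.3847

0.3847


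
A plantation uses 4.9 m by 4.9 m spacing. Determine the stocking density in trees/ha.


N = 10000 / 4.9^2 = 10000 / 24.01 = 416.493 ≈ 416 trees/ha

416 trees/ha


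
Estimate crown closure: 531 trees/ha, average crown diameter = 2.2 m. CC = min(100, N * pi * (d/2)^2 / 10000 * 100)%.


(d/2)^2 = (2.2/2)^2 = 1.1^2 = 1.21
Crown area = 3.141593 * 1.21 = 3.80133 m^2
N * area / 10000 * 100 = 531 * 3.80133 / 10000 * 100 = 20.1851
CC = min(100, 20.1851) = 20.1851 ≈ 20.2%

20.2%


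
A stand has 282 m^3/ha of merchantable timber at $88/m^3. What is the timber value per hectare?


Value = 282 * 88 = $24816/ha

$24816/ha


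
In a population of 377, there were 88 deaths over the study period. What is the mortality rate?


Mortality rate = 88 / 377 = 0.233422 ≈ 0.2334

0.2334


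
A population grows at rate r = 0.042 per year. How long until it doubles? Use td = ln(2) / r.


td = ln(2) / 0.042 = 0.693147 / 0.042 = 16.5035 ≈ 16.5 years

16.5 years


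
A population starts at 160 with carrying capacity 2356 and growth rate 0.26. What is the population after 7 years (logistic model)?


(K - N0)/N0 = (2356 - 160)/160 = 2196/160 = 13.7250
r*t = 0.26 * 7 = 1.82; exp(-1.82) = 0.162026
13.7250 * 0.162026 = 2.22381
1 + 2.22381 = 3.22381
N = 2356 / 3.22381 = 730.812 ≈ 731

731


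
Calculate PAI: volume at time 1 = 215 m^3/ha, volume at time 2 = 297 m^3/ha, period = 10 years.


PAI = (V2 - V1) / period = (297 - 215) / 10 = 82 / 10 = 8.20 m^3/ha/yr

8.20 m^3/ha/yr


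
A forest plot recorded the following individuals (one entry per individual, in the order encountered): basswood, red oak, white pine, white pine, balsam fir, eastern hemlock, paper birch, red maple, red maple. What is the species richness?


Total individuals logged = 9
Distinct species (count of individuals): basswood (1), red oak (1), white pine (2), balsam fir (1), eastern hemlock (1), paper birch (1), red maple (2)
Species richness = number of distinct species = 7

7


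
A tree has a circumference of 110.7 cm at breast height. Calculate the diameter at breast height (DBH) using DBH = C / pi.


DBH = C / pi = 110.7 / 3.141593 = 35.2369 ≈ 35.24 cm

35.24 cm


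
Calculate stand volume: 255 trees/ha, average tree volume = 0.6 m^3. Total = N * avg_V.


V_stand = 255 * 0.6 = 153.0 m^3/ha

153.0 m^3/ha


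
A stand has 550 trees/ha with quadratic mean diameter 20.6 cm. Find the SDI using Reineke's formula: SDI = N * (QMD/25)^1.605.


QMD/25 = 20.6/25 = 0.824
(0.824)^1.605 = exp(1.605 * ln(0.824)) = exp(1.605 * (-0.193585)) = exp(-0.310704) = 0.732931
SDI = 550 * 0.732931 = 403.112 ≈ 403

403


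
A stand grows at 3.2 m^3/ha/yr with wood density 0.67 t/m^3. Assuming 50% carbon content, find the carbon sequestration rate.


C = 3.2 * 0.67 * 0.5 = 1.072 ≈ 1.07 t C/ha/yr

1.07 t C/ha/yr


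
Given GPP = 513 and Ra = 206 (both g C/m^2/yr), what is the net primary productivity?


NPP = GPP - Ra = 513 - 206 = 307 g C/m^2/yr

307 g C/m^2/yr


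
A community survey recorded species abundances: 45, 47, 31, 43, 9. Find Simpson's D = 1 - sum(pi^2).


Total N = 45 + 47 + 31 + 43 + 9 = 175
Per-species terms:
  p = 45/175 = 0.257143; p^2 = 0.257143^2 = 0.066123
  p = 47/175 = 0.268571; p^2 = 0.268571^2 = 0.072130
  p = 31/175 = 0.177143; p^2 = 0.177143^2 = 0.031380
  p = 43/175 = 0.245714; p^2 = 0.245714^2 = 0.060375
  p = 9/175 = 0.051429; p^2 = 0.051429^2 = 0.002645
sum(p^2) = 0.066123 + 0.072130 + 0.031380 + 0.060375 + 0.002645 = 0.232653
D = 1 - 0.232653 = 0.767347 ≈ 0.7673

0.7673


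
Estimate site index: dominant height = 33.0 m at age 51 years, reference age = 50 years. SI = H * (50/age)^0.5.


50/51 = 0.980392
(0.980392)^0.5 = 0.990147
SI = 33.0 * 0.990147 = 32.6749 ≈ 32.7 m

32.7 m


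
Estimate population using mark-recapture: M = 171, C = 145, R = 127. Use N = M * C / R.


N = M * C / R = 171 * 145 / 127 = 24795 / 127 = 195.24 ≈ 195

195 individuals


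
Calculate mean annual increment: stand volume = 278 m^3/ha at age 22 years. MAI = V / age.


MAI = 278 / 22 = 12.6364 ≈ 12.64 m^3/ha/yr

12.64 m^3/ha/yr


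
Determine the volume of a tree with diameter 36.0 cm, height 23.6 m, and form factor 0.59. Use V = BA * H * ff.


(D/200)^2 = (36.0/200)^2 = 0.18^2 = 0.0324
BA = 3.141593 * 0.0324 = 0.101788 m^2
V = 0.101788 * 23.6 * 0.59 = 1.41730 ≈ 1.417 m^3

1.417 m^3


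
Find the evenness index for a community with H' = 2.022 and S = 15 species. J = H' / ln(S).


ln(15) = 2.70805
J = H' / ln(S) = 2.022 / 2.70805 = 0.746663 ≈ 0.7467

0.7467


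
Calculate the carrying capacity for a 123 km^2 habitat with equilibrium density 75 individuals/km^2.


K = 75 * 123 = 9225 individuals

9225 individuals


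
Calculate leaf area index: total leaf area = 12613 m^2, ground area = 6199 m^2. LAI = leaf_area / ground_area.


LAI = 12613 / 6199 = 2.0347 ≈ 2.03

2.03


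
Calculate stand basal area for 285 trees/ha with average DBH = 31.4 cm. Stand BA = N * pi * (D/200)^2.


(D/200)^2 = (31.4/200)^2 = 0.157^2 = 0.024649
Individual BA = 3.141593 * 0.024649 = 0.0774371 m^2
Stand BA = 285 * 0.0774371 = 22.0696 ≈ 22.07 m^2/ha

22.07 m^2/ha


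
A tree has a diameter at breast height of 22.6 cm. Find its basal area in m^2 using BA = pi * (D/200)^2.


D/200 = 22.6/200 = 0.113 m
(D/200)^2 = 0.113^2 = 0.012769
BA = 3.141593 * 0.012769 = 0.0401150 ≈ 0.0401 m^2

0.0401 m^2


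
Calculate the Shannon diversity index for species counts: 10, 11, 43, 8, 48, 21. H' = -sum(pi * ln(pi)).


Total N = 10 + 11 + 43 + 8 + 48 + 21 = 141
Per-species terms:
  p = 10/141 = 0.070922; ln(p) = -2.646175; p*ln(p) = 0.070922 * (-2.646175) = -0.187672
  p = 11/141 = 0.078014; ln(p) = -2.550867; p*ln(p) = 0.078014 * (-2.550867) = -0.199003
  p = 43/141 = 0.304965; ln(p) = -1.187558; p*ln(p) = 0.304965 * (-1.187558) = -0.362164
  p = 8/141 = 0.056738; ln(p) = -2.869311; p*ln(p) = 0.056738 * (-2.869311) = -0.162799
  p = 48/141 = 0.340426; ln(p) = -1.077558; p*ln(p) = 0.340426 * (-1.077558) = -0.366829
  p = 21/141 = 0.148936; ln(p) = -1.904239; p*ln(p) = 0.148936 * (-1.904239) = -0.283610
sum(p*ln(p)) = (-0.187672) + (-0.199003) + (-0.362164) + (-0.162799) + (-0.366829) + (-0.283610) = -1.562077
H' = -(-1.562077) = 1.562077 ≈ 1.5621

1.5621


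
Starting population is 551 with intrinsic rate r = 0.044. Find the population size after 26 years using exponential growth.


r*t = 0.044 * 26 = 1.144
exp(1.144) = 3.13930
N = 551 * 3.13930 = 1729.75 ≈ 1730

1730


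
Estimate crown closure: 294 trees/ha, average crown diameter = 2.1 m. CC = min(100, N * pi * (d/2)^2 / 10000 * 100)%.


(d/2)^2 = (2.1/2)^2 = 1.05^2 = 1.1025
Crown area = 3.141593 * 1.1025 = 3.46361 m^2
N * area / 10000 * 100 = 294 * 3.46361 / 10000 * 100 = 10.1830
CC = min(100, 10.1830) = 10.1830 ≈ 10.2%

10.2%


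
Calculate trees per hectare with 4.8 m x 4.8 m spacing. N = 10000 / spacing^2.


N = 10000 / 4.8^2 = 10000 / 23.04 = 434.028 ≈ 434 trees/ha

434 trees/ha


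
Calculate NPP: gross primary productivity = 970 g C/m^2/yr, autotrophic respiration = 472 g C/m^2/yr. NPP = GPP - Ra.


NPP = GPP - Ra = 970 - 472 = 498 g C/m^2/yr

498 g C/m^2/yr


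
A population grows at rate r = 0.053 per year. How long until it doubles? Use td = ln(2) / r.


td = ln(2) / 0.053 = 0.693147 / 0.053 = 13.0782 ≈ 13.1 years

13.1 years


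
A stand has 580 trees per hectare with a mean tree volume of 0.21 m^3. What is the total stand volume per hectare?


V_stand = 580 * 0.21 = 121.8 m^3/ha

121.8 m^3/ha


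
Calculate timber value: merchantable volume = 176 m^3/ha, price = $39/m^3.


Value = 176 * 39 = $6864/ha

$6864/ha


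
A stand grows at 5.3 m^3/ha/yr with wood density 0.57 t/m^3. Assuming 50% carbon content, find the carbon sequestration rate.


C = 5.3 * 0.57 * 0.5 = 1.5105 ≈ 1.51 t C/ha/yr

1.51 t C/ha/yr


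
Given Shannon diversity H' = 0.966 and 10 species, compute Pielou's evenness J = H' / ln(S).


ln(10) = 2.30259
J = H' / ln(S) = 0.966 / 2.30259 = 0.419528 ≈ 0.4195

0.4195


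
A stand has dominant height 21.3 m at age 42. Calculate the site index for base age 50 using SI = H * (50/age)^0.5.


50/42 = 1.19048
(1.19048)^0.5 = 1.09109
SI = 21.3 * 1.09109 = 23.2402 ≈ 23.2 m

23.2 m


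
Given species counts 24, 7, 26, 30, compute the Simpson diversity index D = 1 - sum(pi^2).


Total N = 24 + 7 + 26 + 30 = 87
Per-species terms:
  p = 24/87 = 0.275862; p^2 = 0.275862^2 = 0.076100
  p = 7/87 = 0.080460; p^2 = 0.080460^2 = 0.006474
  p = 26/87 = 0.298851; p^2 = 0.298851^2 = 0.089312
  p = 30/87 = 0.344828; p^2 = 0.344828^2 = 0.118906
sum(p^2) = 0.076100 + 0.006474 + 0.089312 + 0.118906 = 0.290792
D = 1 - 0.290792 = 0.709208 ≈ 0.7092

0.7092


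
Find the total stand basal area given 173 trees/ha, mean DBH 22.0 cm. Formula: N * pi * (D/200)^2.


(D/200)^2 = (22.0/200)^2 = 0.11^2 = 0.0121
Individual BA = 3.141593 * 0.0121 = 0.0380133 m^2
Stand BA = 173 * 0.0380133 = 6.57630 ≈ 6.58 m^2/ha

6.58 m^2/ha


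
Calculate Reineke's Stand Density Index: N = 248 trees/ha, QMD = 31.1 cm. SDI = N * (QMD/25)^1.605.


QMD/25 = 31.1/25 = 1.244
(1.244)^1.605 = exp(1.605 * ln(1.244)) = exp(1.605 * 0.218332) = exp(0.350423) = 1.41967
SDI = 248 * 1.41967 = 352.078 ≈ 352

352


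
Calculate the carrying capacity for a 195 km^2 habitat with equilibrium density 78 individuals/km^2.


K = 78 * 195 = 15210 individuals

15210 individuals


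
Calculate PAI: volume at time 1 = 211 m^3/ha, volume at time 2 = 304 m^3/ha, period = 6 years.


PAI = (V2 - V1) / period = (304 - 211) / 6 = 93 / 6 = 15.50 m^3/ha/yr

15.50 m^3/ha/yr


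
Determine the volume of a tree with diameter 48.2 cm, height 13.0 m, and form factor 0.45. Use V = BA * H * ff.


(D/200)^2 = (48.2/200)^2 = 0.241^2 = 0.058081
BA = 3.141593 * 0.058081 = 0.182467 m^2
V = 0.182467 * 13.0 * 0.45 = 1.06743 ≈ 1.067 m^3

1.067 m^3


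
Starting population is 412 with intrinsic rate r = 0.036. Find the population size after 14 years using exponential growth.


r*t = 0.036 * 14 = 0.504
exp(0.504) = 1.65533
N = 412 * 1.65533 = 681.996 ≈ 682

682


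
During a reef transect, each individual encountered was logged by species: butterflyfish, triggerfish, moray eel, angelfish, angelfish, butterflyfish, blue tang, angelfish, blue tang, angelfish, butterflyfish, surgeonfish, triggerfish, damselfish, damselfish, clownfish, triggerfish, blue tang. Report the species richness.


Total individuals logged = 18
Distinct species (count of individuals): butterflyfish (3), triggerfish (3), moray eel (1), angelfish (4), blue tang (3), surgeonfish (1), damselfish (2), clownfish (1)
Species richness = number of distinct species = 8

8


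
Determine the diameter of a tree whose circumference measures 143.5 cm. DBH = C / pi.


DBH = C / pi = 143.5 / 3.141593 = 45.6775 ≈ 45.68 cm

45.68 cm


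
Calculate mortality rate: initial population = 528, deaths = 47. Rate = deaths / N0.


Mortality rate = 47 / 528 = 0.089015 ≈ 0.0890

0.0890


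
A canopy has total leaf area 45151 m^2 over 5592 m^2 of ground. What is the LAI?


LAI = 45151 / 5592 = 8.0742 ≈ 8.07

8.07


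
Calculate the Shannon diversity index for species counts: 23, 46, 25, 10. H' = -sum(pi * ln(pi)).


Total N = 23 + 46 + 25 + 10 = 104
Per-species terms:
  p = 23/104 = 0.221154; ln(p) = -1.508896; p*ln(p) = 0.221154 * (-1.508896) = -0.333698
  p = 46/104 = 0.442308; ln(p) = -0.815749; p*ln(p) = 0.442308 * (-0.815749) = -0.360812
  p = 25/104 = 0.240385; ln(p) = -1.425513; p*ln(p) = 0.240385 * (-1.425513) = -0.342672
  p = 10/104 = 0.096154; ln(p) = -2.341804; p*ln(p) = 0.096154 * (-2.341804) = -0.225174
sum(p*ln(p)) = (-0.333698) + (-0.360812) + (-0.342672) + (-0.225174) = -1.262356
H' = -(-1.262356) = 1.262356 ≈ 1.2624

1.2624


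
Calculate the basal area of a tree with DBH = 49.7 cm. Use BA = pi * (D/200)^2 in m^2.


D/200 = 49.7/200 = 0.2485 m
(D/200)^2 = 0.2485^2 = 0.06175225
BA = 3.141593 * 0.06175225 = 0.194000 ≈ 0.1940 m^2

0.1940 m^2


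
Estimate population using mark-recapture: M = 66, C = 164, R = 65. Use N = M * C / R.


N = M * C / R = 66 * 164 / 65 = 10824 / 65 = 166.52 ≈ 167

167 individuals


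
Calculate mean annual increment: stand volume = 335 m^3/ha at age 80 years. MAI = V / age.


MAI = 335 / 80 = 4.1875 ≈ 4.19 m^3/ha/yr

4.19 m^3/ha/yr


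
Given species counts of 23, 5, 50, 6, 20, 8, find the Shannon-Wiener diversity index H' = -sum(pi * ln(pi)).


Total N = 23 + 5 + 50 + 6 + 20 + 8 = 112
Per-species terms:
  p = 23/112 = 0.205357; ln(p) = -1.583005; p*ln(p) = 0.205357 * (-1.583005) = -0.325081
  p = 5/112 = 0.044643; ln(p) = -3.109058; p*ln(p) = 0.044643 * (-3.109058) = -0.138798
  p = 50/112 = 0.446429; ln(p) = -0.806475; p*ln(p) = 0.446429 * (-0.806475) = -0.360034
  p = 6/112 = 0.053571; ln(p) = -2.926747; p*ln(p) = 0.053571 * (-2.926747) = -0.156789
  p = 20/112 = 0.178571; ln(p) = -1.722769; p*ln(p) = 0.178571 * (-1.722769) = -0.307637
  p = 8/112 = 0.071429; ln(p) = -2.639051; p*ln(p) = 0.071429 * (-2.639051) = -0.188505
sum(p*ln(p)) = (-0.325081) + (-0.138798) + (-0.360034) + (-0.156789) + (-0.307637) + (-0.188505) = -1.476844
H' = -(-1.476844) = 1.476844 ≈ 1.4768

1.4768


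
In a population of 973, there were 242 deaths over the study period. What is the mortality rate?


Mortality rate = 242 / 973 = 0.248715 ≈ 0.2487

0.2487


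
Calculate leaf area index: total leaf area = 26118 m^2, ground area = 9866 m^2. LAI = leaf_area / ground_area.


LAI = 26118 / 9866 = 2.6473 ≈ 2.65

2.65


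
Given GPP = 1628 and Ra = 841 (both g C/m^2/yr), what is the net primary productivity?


NPP = GPP - Ra = 1628 - 841 = 787 g C/m^2/yr

787 g C/m^2/yr


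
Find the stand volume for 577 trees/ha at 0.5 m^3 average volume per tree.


V_stand = 577 * 0.5 = 288.5 m^3/ha

288.5 m^3/ha


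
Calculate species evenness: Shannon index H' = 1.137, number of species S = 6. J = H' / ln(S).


ln(6) = 1.79176
J = H' / ln(S) = 1.137 / 1.79176 = 0.634572 ≈ 0.6346

0.6346


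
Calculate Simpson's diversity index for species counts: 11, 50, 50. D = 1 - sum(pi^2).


Total N = 11 + 50 + 50 = 111
Per-species terms:
  p = 11/111 = 0.099099; p^2 = 0.099099^2 = 0.009821
  p = 50/111 = 0.450450; p^2 = 0.450450^2 = 0.202905
  p = 50/111 = 0.450450; p^2 = 0.450450^2 = 0.202905
sum(p^2) = 0.009821 + 0.202905 + 0.202905 = 0.415631
D = 1 - 0.415631 = 0.584369 ≈ 0.5844

0.5844


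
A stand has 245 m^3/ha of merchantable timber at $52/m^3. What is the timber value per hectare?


Value = 245 * 52 = $12740/ha

$12740/ha


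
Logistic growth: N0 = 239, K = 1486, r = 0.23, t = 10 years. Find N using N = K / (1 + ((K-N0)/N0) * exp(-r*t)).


(K - N0)/N0 = (1486 - 239)/239 = 1247/239 = 5.21757
r*t = 0.23 * 10 = 2.3; exp(-2.3) = 0.100259
5.21757 * 0.100259 = 0.523108
1 + 0.523108 = 1.52311
N = 1486 / 1.52311 = 975.635 ≈ 976

976


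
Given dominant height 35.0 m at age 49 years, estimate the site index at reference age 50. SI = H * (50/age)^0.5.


50/49 = 1.02041
(1.02041)^0.5 = 1.01015
SI = 35.0 * 1.01015 = 35.3553 ≈ 35.4 m

35.4 m


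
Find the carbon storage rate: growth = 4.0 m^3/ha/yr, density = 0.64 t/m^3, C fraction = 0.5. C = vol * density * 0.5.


C = 4.0 * 0.64 * 0.5 = 1.28 t C/ha/yr

1.28 t C/ha/yr


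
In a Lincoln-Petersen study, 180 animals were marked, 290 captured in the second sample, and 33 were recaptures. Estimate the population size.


N = M * C / R = 180 * 290 / 33 = 52200 / 33 = 1581.82 ≈ 1582

1582 individuals


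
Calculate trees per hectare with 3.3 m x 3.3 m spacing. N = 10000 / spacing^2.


N = 10000 / 3.3^2 = 10000 / 10.89 = 918.274 ≈ 918 trees/ha

918 trees/ha


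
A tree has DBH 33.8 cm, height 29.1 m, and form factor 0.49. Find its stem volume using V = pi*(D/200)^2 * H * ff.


(D/200)^2 = (33.8/200)^2 = 0.169^2 = 0.028561
BA = 3.141593 * 0.028561 = 0.0897270 m^2
V = 0.0897270 * 29.1 * 0.49 = 1.27942 ≈ 1.279 m^3

1.279 m^3


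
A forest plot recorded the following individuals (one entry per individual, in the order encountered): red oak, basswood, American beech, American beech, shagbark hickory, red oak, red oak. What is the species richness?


Total individuals logged = 7
Distinct species (count of individuals): red oak (3), basswood (1), American beech (2), shagbark hickory (1)
Species richness = number of distinct species = 4

4


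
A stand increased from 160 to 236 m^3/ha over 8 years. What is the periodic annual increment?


PAI = (V2 - V1) / period = (236 - 160) / 8 = 76 / 8 = 9.50 m^3/ha/yr

9.50 m^3/ha/yr


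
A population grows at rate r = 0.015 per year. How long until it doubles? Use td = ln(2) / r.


td = ln(2) / 0.015 = 0.693147 / 0.015 = 46.2098 ≈ 46.2 years

46.2 years


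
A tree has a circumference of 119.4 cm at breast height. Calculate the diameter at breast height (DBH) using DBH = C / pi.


DBH = C / pi = 119.4 / 3.141593 = 38.0062 ≈ 38.01 cm

38.01 cm


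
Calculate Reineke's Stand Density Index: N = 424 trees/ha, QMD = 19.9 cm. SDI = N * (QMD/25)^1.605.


QMD/25 = 19.9/25 = 0.796
(0.796)^1.605 = exp(1.605 * ln(0.796)) = exp(1.605 * (-0.228156)) = exp(-0.366190) = 0.693371
SDI = 424 * 0.693371 = 293.989 ≈ 294

294


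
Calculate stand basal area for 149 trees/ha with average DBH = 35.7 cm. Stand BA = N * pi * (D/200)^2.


(D/200)^2 = (35.7/200)^2 = 0.1785^2 = 0.03186225
Individual BA = 3.141593 * 0.03186225 = 0.100098 m^2
Stand BA = 149 * 0.100098 = 14.9146 ≈ 14.91 m^2/ha

14.91 m^2/ha


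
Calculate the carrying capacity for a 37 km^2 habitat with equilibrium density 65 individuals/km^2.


K = 65 * 37 = 2405 individuals

2405 individuals


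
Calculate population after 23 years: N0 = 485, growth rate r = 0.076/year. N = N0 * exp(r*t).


r*t = 0.076 * 23 = 1.748
exp(1.748) = 5.74310
N = 485 * 5.74310 = 2785.40 ≈ 2785

2785


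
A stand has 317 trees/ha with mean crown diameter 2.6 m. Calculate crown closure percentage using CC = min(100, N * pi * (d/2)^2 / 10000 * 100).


(d/2)^2 = (2.6/2)^2 = 1.3^2 = 1.69
Crown area = 3.141593 * 1.69 = 5.30929 m^2
N * area / 10000 * 100 = 317 * 5.30929 / 10000 * 100 = 16.8304
CC = min(100, 16.8304) = 16.8304 ≈ 16.8%

16.8%


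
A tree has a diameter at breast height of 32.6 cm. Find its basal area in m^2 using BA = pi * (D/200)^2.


D/200 = 32.6/200 = 0.163 m
(D/200)^2 = 0.163^2 = 0.026569
BA = 3.141593 * 0.026569 = 0.0834690 ≈ 0.0835 m^2

0.0835 m^2


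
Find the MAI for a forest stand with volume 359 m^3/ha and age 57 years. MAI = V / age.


MAI = 359 / 57 = 6.2982 ≈ 6.30 m^3/ha/yr

6.30 m^3/ha/yr


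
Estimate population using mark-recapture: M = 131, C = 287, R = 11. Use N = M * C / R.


N = M * C / R = 131 * 287 / 11 = 37597 / 11 = 3417.91 ≈ 3418

3418 individuals


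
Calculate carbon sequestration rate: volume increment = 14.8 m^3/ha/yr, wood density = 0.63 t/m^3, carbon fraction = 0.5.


C = 14.8 * 0.63 * 0.5 = 4.662 ≈ 4.66 t C/ha/yr

4.66 t C/ha/yr


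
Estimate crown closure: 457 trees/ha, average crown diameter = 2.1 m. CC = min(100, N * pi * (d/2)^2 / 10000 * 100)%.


(d/2)^2 = (2.1/2)^2 = 1.05^2 = 1.1025
Crown area = 3.141593 * 1.1025 = 3.46361 m^2
N * area / 10000 * 100 = 457 * 3.46361 / 10000 * 100 = 15.8287
CC = min(100, 15.8287) = 15.8287 ≈ 15.8%

15.8%


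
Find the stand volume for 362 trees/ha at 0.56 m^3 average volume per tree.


V_stand = 362 * 0.56 = 202.72 ≈ 202.7 m^3/ha

202.7 m^3/ha


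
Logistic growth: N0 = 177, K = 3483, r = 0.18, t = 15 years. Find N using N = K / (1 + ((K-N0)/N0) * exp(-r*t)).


(K - N0)/N0 = (3483 - 177)/177 = 3306/177 = 18.6780
r*t = 0.18 * 15 = 2.7; exp(-2.7) = 0.0672055
18.6780 * 0.0672055 = 1.25526
1 + 1.25526 = 2.25526
N = 3483 / 2.25526 = 1544.39 ≈ 1544

1544


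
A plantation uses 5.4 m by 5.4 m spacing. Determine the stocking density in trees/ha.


N = 10000 / 5.4^2 = 10000 / 29.16 = 342.936 ≈ 343 trees/ha

343 trees/ha


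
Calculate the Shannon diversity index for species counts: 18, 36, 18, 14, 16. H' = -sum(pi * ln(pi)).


Total N = 18 + 36 + 18 + 14 + 16 = 102
Per-species terms:
  p = 18/102 = 0.176471; ln(p) = -1.734599; p*ln(p) = 0.176471 * (-1.734599) = -0.306106
  p = 36/102 = 0.352941; ln(p) = -1.041454; p*ln(p) = 0.352941 * (-1.041454) = -0.367572
  p = 18/102 = 0.176471; ln(p) = -1.734599; p*ln(p) = 0.176471 * (-1.734599) = -0.306106
  p = 14/102 = 0.137255; ln(p) = -1.985915; p*ln(p) = 0.137255 * (-1.985915) = -0.272577
  p = 16/102 = 0.156863; ln(p) = -1.852382; p*ln(p) = 0.156863 * (-1.852382) = -0.290570
sum(p*ln(p)) = (-0.306106) + (-0.367572) + (-0.306106) + (-0.272577) + (-0.290570) = -1.542931
H' = -(-1.542931) = 1.542931 ≈ 1.5429

1.5429


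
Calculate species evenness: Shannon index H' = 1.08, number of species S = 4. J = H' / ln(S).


ln(4) = 1.38629
J = H' / ln(S) = 1.08 / 1.38629 = 0.779058 ≈ 0.7791

0.7791


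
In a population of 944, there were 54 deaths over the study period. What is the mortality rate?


Mortality rate = 54 / 944 = 0.057203 ≈ 0.0572

0.0572


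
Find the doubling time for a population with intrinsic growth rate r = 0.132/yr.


td = ln(2) / 0.132 = 0.693147 / 0.132 = 5.25111 ≈ 5.3 years

5.3 years


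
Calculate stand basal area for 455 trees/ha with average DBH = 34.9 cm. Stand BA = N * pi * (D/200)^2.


(D/200)^2 = (34.9/200)^2 = 0.1745^2 = 0.03045025
Individual BA = 3.141593 * 0.03045025 = 0.0956623 m^2
Stand BA = 455 * 0.0956623 = 43.5263 ≈ 43.53 m^2/ha

43.53 m^2/ha


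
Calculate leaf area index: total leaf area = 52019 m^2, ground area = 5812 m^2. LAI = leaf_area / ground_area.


LAI = 52019 / 5812 = 8.9503 ≈ 8.95

8.95


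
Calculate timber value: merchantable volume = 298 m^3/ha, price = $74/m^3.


Value = 298 * 74 = $22052/ha

$22052/ha


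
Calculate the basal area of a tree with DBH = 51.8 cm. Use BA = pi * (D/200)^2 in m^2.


D/200 = 51.8/200 = 0.259 m
(D/200)^2 = 0.259^2 = 0.067081
BA = 3.141593 * 0.067081 = 0.210741 ≈ 0.2107 m^2

0.2107 m^2


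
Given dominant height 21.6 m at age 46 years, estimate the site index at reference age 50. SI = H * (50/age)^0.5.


50/46 = 1.08696
(1.08696)^0.5 = 1.04257
SI = 21.6 * 1.04257 = 22.5195 ≈ 22.5 m

22.5 m


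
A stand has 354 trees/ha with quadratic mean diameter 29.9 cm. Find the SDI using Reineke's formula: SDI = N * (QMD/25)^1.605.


QMD/25 = 29.9/25 = 1.196
(1.196)^1.605 = exp(1.605 * ln(1.196)) = exp(1.605 * 0.178983) = exp(0.287268) = 1.33278
SDI = 354 * 1.33278 = 471.804 ≈ 472

472


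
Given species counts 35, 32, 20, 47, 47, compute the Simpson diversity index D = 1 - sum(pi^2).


Total N = 35 + 32 + 20 + 47 + 47 = 181
Per-species terms:
  p = 35/181 = 0.193370; p^2 = 0.193370^2 = 0.037392
  p = 32/181 = 0.176796; p^2 = 0.176796^2 = 0.031257
  p = 20/181 = 0.110497; p^2 = 0.110497^2 = 0.012210
  p = 47/181 = 0.259669; p^2 = 0.259669^2 = 0.067428
  p = 47/181 = 0.259669; p^2 = 0.259669^2 = 0.067428
sum(p^2) = 0.037392 + 0.031257 + 0.012210 + 0.067428 + 0.067428 = 0.215715
D = 1 - 0.215715 = 0.784285 ≈ 0.7843

0.7843


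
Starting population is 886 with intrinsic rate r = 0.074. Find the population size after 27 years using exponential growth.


r*t = 0.074 * 27 = 1.998
exp(1.998) = 7.37429
N = 886 * 7.37429 = 6533.62 ≈ 6534

6534


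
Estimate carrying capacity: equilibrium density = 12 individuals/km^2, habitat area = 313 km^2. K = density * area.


K = 12 * 313 = 3756 individuals

3756 individuals


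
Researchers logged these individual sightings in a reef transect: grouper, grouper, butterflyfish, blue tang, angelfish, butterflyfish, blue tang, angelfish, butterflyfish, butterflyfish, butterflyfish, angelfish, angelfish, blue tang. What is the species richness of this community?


Total individuals logged = 14
Distinct species (count of individuals): grouper (2), butterflyfish (5), blue tang (3), angelfish (4)
Species richness = number of distinct species = 4

4


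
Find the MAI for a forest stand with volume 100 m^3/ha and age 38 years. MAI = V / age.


MAI = 100 / 38 = 2.6316 ≈ 2.63 m^3/ha/yr

2.63 m^3/ha/yr


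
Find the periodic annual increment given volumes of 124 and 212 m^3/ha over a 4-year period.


PAI = (V2 - V1) / period = (212 - 124) / 4 = 88 / 4 = 22.00 m^3/ha/yr

22.00 m^3/ha/yr


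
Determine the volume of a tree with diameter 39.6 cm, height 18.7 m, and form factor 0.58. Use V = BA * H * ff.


(D/200)^2 = (39.6/200)^2 = 0.198^2 = 0.039204
BA = 3.141593 * 0.039204 = 0.123163 m^2
V = 0.123163 * 18.7 * 0.58 = 1.33583 ≈ 1.336 m^3

1.336 m^3


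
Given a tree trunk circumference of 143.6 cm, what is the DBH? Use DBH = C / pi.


DBH = C / pi = 143.6 / 3.141593 = 45.7093 ≈ 45.71 cm

45.71 cm


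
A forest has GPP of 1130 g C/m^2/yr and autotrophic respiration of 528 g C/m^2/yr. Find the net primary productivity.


NPP = GPP - Ra = 1130 - 528 = 602 g C/m^2/yr

602 g C/m^2/yr


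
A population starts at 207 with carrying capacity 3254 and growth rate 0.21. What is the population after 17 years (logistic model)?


(K - N0)/N0 = (3254 - 207)/207 = 3047/207 = 14.7198
r*t = 0.21 * 17 = 3.57; exp(-3.57) = 0.0281559
14.7198 * 0.0281559 = 0.414449
1 + 0.414449 = 1.41445
N = 3254 / 1.41445 = 2300.54 ≈ 2301

2301


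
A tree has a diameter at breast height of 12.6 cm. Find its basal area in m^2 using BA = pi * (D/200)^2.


D/200 = 12.6/200 = 0.063 m
(D/200)^2 = 0.063^2 = 0.003969
BA = 3.141593 * 0.003969 = 0.0124690 ≈ 0.0125 m^2

0.0125 m^2


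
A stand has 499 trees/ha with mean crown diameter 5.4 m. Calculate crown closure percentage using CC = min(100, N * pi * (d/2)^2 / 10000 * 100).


(d/2)^2 = (5.4/2)^2 = 2.7^2 = 7.29
Crown area = 3.141593 * 7.29 = 22.9022 m^2
N * area / 10000 * 100 = 499 * 22.9022 / 10000 * 100 = 114.282
CC = min(100, 114.282) = 100%

100%


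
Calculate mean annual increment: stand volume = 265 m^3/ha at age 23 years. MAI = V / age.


MAI = 265 / 23 = 11.5217 ≈ 11.52 m^3/ha/yr

11.52 m^3/ha/yr


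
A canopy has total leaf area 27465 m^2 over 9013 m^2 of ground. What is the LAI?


LAI = 27465 / 9013 = 3.0473 ≈ 3.05

3.05


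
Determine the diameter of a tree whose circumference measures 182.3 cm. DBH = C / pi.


DBH = C / pi = 182.3 / 3.141593 = 58.0279 ≈ 58.03 cm

58.03 cm


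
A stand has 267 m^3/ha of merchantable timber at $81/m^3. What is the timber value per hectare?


Value = 267 * 81 = $21627/ha

$21627/ha


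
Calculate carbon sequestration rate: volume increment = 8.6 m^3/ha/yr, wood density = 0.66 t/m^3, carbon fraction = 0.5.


C = 8.6 * 0.66 * 0.5 = 2.838 ≈ 2.84 t C/ha/yr

2.84 t C/ha/yr


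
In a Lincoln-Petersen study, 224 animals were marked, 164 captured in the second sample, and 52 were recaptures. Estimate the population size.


N = M * C / R = 224 * 164 / 52 = 36736 / 52 = 706.46 ≈ 706

706 individuals


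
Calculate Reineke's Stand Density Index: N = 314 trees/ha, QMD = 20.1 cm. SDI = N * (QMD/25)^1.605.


QMD/25 = 20.1/25 = 0.804
(0.804)^1.605 = exp(1.605 * ln(0.804)) = exp(1.605 * (-0.218156)) = exp(-0.350140) = 0.704589
SDI = 314 * 0.704589 = 221.241 ≈ 221

221


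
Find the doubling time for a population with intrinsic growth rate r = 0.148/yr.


td = ln(2) / 0.148 = 0.693147 / 0.148 = 4.68343 ≈ 4.7 years

4.7 years


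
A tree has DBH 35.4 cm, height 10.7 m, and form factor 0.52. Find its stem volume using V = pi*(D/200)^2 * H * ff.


(D/200)^2 = (35.4/200)^2 = 0.177^2 = 0.031329
BA = 3.141593 * 0.031329 = 0.0984230 m^2
V = 0.0984230 * 10.7 * 0.52 = 0.547626 ≈ 0.548 m^3

0.548 m^3


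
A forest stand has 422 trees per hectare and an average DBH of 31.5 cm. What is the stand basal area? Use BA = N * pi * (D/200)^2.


(D/200)^2 = (31.5/200)^2 = 0.1575^2 = 0.02480625
Individual BA = 3.141593 * 0.02480625 = 0.0779311 m^2
Stand BA = 422 * 0.0779311 = 32.8869 ≈ 32.89 m^2/ha

32.89 m^2/ha


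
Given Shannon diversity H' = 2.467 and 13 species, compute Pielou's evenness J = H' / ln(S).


ln(13) = 2.56495
J = H' / ln(S) = 2.467 / 2.56495 = 0.961812 ≈ 0.9618

0.9618


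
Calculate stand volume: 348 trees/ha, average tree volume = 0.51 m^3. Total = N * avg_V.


V_stand = 348 * 0.51 = 177.48 ≈ 177.5 m^3/ha

177.5 m^3/ha


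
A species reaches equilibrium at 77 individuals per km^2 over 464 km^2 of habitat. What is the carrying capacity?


K = 77 * 464 = 35728 individuals

35728 individuals


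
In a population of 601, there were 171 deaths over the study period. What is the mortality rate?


Mortality rate = 171 / 601 = 0.284526 ≈ 0.2845

0.2845


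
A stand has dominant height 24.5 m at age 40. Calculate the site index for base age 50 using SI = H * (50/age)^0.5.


50/40 = 1.25000
(1.25000)^0.5 = 1.11803
SI = 24.5 * 1.11803 = 27.3917 ≈ 27.4 m

27.4 m


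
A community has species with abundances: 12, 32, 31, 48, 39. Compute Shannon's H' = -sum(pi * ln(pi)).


Total N = 12 + 32 + 31 + 48 + 39 = 162
Per-species terms:
  p = 12/162 = 0.074074; ln(p) = -2.602691; p*ln(p) = 0.074074 * (-2.602691) = -0.192792
  p = 32/162 = 0.197531; ln(p) = -1.621860; p*ln(p) = 0.197531 * (-1.621860) = -0.320368
  p = 31/162 = 0.191358; ln(p) = -1.653609; p*ln(p) = 0.191358 * (-1.653609) = -0.316431
  p = 48/162 = 0.296296; ln(p) = -1.216396; p*ln(p) = 0.296296 * (-1.216396) = -0.360413
  p = 39/162 = 0.240741; ln(p) = -1.424034; p*ln(p) = 0.240741 * (-1.424034) = -0.342823
sum(p*ln(p)) = (-0.192792) + (-0.320368) + (-0.316431) + (-0.360413) + (-0.342823) = -1.532827
H' = -(-1.532827) = 1.532827 ≈ 1.5328

1.5328
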